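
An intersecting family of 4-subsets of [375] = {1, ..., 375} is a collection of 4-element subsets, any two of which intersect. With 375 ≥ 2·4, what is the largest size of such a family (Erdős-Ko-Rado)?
max |F| = C(374, 3) = 8649124

Erdős-Ko-Rado (1961): when n ≥ 2k, max |F| = C(n−1, k−1). The bound is attained by the star {A : i ∈ A} for any fixed i ∈ [n]. Here C(375−1, 4−1) = C(374, 3) = 8649124.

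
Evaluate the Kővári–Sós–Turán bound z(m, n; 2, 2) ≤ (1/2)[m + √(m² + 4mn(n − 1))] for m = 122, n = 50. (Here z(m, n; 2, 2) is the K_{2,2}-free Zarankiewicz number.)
z(122, 50; 2, 2) ≤ (1/2)[122 + √(122² + 4·122·50·49)] = (1/2)[122 + √1210484] = 611.11

Kővári–Sós–Turán: let r_1, ..., r_122 be the row sums and z = Σ r_i the total number of 1s. Each pair of columns can share at most one row with both entries 1 (else a 2×2 all-ones block appears), so Σ_i C(r_i, 2) ≤ C(50, 2) = 1225. By convexity Σ_i C(r_i, 2) ≥ 122·C(z/122, 2) = z(z − 122)/(2·122), giving z² − 122z − 122·50·49 ≤ 0 and hence z ≤ (1/2)[122 + √(14884 + 4·298900)] = (1/2)[122 + √1210484] ≈ (1/2)(122 + 1100.22) = 611.11.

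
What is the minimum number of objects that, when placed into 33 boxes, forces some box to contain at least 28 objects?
n = (28 − 1)·33 + 1 = 892

By the generalised pigeonhole principle, to guarantee some box contains ≥ r objects we need more than (r − 1) · k objects total. Threshold: n = (r − 1) · k + 1. With r = 28 and k = 33: n = 27 · 33 + 1 = 891 + 1 = 892. For n = 891 = 27 · 33, we can put exactly 27 objects in every box, avoiding 28 in any single one — so 892 is tight.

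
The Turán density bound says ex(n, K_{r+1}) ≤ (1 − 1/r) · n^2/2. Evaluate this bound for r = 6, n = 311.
Turán density bound = (5/6) · 311^2/2 = 483605/12 ≈ 40300.4167

Turán's theorem: ex(n, K_{r+1}) is achieved by the complete r-partite Turán graph T(n, r) with parts as balanced as possible, and is at most (1 − 1/r) · n^2/2. For r = 6, n = 311: the density bound is (5/6) · 96721/2 = 483605/12 ≈ 40300.4167. The integer-valued extremum is e(T(311, 6)) = 40300, which is strictly less than the density bound 483605/12 since 6 ∤ 311 (the parts of T(311, 6) cannot all be equal).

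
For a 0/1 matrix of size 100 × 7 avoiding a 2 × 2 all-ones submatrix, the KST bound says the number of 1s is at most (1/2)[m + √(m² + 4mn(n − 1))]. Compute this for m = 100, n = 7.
z(100, 7; 2, 2) ≤ (1/2)[100 + √(100² + 4·100·7·6)] = (1/2)[100 + √26800] = 131.8535

Kővári–Sós–Turán: let r_1, ..., r_100 be the row sums and z = Σ r_i the total number of 1s. Each pair of columns can share at most one row with both entries 1 (else a 2×2 all-ones block appears), so Σ_i C(r_i, 2) ≤ C(7, 2) = 21. By convexity Σ_i C(r_i, 2) ≥ 100·C(z/100, 2) = z(z − 100)/(2·100), giving z² − 100z − 100·7·6 ≤ 0 and hence z ≤ (1/2)[100 + √(10000 + 4·4200)] = (1/2)[100 + √26800] ≈ (1/2)(100 + 163.7071) = 131.8535.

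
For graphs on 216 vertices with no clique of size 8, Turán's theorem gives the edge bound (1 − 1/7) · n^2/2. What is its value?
Turán density bound = (6/7) · 216^2/2 = 139968/7 ≈ 19995.4286

Turán's theorem: ex(n, K_{r+1}) is achieved by the complete r-partite Turán graph T(n, r) with parts as balanced as possible, and is at most (1 − 1/r) · n^2/2. For r = 7, n = 216: the density bound is (6/7) · 46656/2 = 139968/7 ≈ 19995.4286. The integer-valued extremum is e(T(216, 7)) = 19995, which is strictly less than the density bound 139968/7 since 7 ∤ 216 (the parts of T(216, 7) cannot all be equal).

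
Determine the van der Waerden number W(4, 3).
W(4, 3) = 76

This is a classical value, W(4, 3) = 76, established by combining an explicit 4-colouring of {1, ..., 75} with no monochromatic 3-AP (giving the lower bound W(4, 3) > 75) and a finite case analysis / exhaustive computer search showing every 4-colouring of {1, ..., 76} has such an AP.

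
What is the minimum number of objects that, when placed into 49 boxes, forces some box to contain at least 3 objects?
n = (3 − 1)·49 + 1 = 99

By the generalised pigeonhole principle, to guarantee some box contains ≥ r objects we need more than (r − 1) · k objects total. Threshold: n = (r − 1) · k + 1. With r = 3 and k = 49: n = 2 · 49 + 1 = 98 + 1 = 99. For n = 98 = 2 · 49, we can put exactly 2 objects in every box, avoiding 3 in any single one — so 99 is tight.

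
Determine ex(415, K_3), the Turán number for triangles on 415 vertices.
ex(415, K_3) = ⌊415^2/4⌋ = 43056

Mantel (1907): a triangle-free graph on n vertices has at most ⌊n^2/4⌋ edges, with equality for the complete bipartite graph K_{⌊n/2⌋, ⌈n/2⌉}. For n = 415: ⌊415^2/4⌋ = ⌊172225/4⌋ = 43056. The extremal graph is K_{207, 208}, which has 207·208 = 43056 edges.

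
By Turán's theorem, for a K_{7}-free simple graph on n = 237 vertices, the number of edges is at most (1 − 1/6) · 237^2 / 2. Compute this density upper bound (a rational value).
Turán density bound = (5/6) · 237^2/2 = 93615/4 ≈ 23403.75

Turán's theorem: ex(n, K_{r+1}) is achieved by the complete r-partite Turán graph T(n, r) with parts as balanced as possible, and is at most (1 − 1/r) · n^2/2. For r = 6, n = 237: the density bound is (5/6) · 56169/2 = 93615/4 ≈ 23403.75. The integer-valued extremum is e(T(237, 6)) = 23403, which is strictly less than the density bound 93615/4 since 6 ∤ 237 (the parts of T(237, 6) cannot all be equal).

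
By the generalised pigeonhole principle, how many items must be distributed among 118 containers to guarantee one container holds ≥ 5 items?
n = (5 − 1)·118 + 1 = 473

By the generalised pigeonhole principle, to guarantee some box contains ≥ r objects we need more than (r − 1) · k objects total. Threshold: n = (r − 1) · k + 1. With r = 5 and k = 118: n = 4 · 118 + 1 = 472 + 1 = 473. For n = 472 = 4 · 118, we can put exactly 4 objects in every box, avoiding 5 in any single one — so 473 is tight.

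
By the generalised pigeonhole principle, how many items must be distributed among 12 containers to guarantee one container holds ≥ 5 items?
n = (5 − 1)·12 + 1 = 49

By the generalised pigeonhole principle, to guarantee some box contains ≥ r objects we need more than (r − 1) · k objects total. Threshold: n = (r − 1) · k + 1. With r = 5 and k = 12: n = 4 · 12 + 1 = 48 + 1 = 49. For n = 48 = 4 · 12, we can put exactly 4 objects in every box, avoiding 5 in any single one — so 49 is tight.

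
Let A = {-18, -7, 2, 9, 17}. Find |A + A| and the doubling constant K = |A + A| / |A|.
K = |A + A| / |A| = 15/5 = 3

Enumerate A + A = {a + b : a, b ∈ A}. With |A| = 5, there are |A|^2 = 25 ordered sum pairs; collecting distinct values, A + A = {-36, -25, -16, -14, -9, -5, -1, 2, 4, 10, 11, 18, 19, 26, 34}, so |A + A| = 15. Thus K = 15/5 = 3. For comparison, the minimum possible |A + A| over all 5-element sets is 2·5 − 1 = 9 (so min K = 9/5), attained only by arithmetic progressions.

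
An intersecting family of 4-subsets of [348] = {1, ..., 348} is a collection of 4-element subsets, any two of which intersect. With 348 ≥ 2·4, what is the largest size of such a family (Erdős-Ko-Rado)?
max |F| = C(347, 3) = 6903565

The Erdős-Ko-Rado theorem states: for n ≥ 2k, an intersecting family of k-subsets of an n-element set has size at most C(n − 1, k − 1), with equality for 'star' families {A ⊆ [n] : |A| = k, i ∈ A} (fix an element i). For n = 348, k = 4: C(347, 3) = 6903565.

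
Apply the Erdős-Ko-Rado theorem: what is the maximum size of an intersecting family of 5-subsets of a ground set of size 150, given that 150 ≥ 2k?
max |F| = C(149, 4) = 19720001

The Erdős-Ko-Rado theorem states: for n ≥ 2k, an intersecting family of k-subsets of an n-element set has size at most C(n − 1, k − 1), with equality for 'star' families {A ⊆ [n] : |A| = k, i ∈ A} (fix an element i). For n = 150, k = 5: C(149, 4) = 19720001.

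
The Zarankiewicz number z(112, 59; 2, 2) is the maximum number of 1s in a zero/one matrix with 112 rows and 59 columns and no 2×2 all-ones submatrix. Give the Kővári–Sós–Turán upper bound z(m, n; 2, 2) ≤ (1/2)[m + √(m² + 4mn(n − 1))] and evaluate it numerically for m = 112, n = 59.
z(112, 59; 2, 2) ≤ (1/2)[112 + √(112² + 4·112·59·58)] = (1/2)[112 + √1545600] = 677.6108

Kővári–Sós–Turán: let r_1, ..., r_112 be the row sums and z = Σ r_i the total number of 1s. Each pair of columns can share at most one row with both entries 1 (else a 2×2 all-ones block appears), so Σ_i C(r_i, 2) ≤ C(59, 2) = 1711. By convexity Σ_i C(r_i, 2) ≥ 112·C(z/112, 2) = z(z − 112)/(2·112), giving z² − 112z − 112·59·58 ≤ 0 and hence z ≤ (1/2)[112 + √(12544 + 4·383264)] = (1/2)[112 + √1545600] ≈ (1/2)(112 + 1243.2216) = 677.6108.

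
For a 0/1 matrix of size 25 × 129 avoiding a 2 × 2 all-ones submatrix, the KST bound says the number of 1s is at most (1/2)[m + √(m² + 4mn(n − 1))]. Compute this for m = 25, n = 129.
z(25, 129; 2, 2) ≤ (1/2)[25 + √(25² + 4·25·129·128)] = (1/2)[25 + √1651825] = 655.1167

Kővári–Sós–Turán: let r_1, ..., r_25 be the row sums and z = Σ r_i the total number of 1s. Each pair of columns can share at most one row with both entries 1 (else a 2×2 all-ones block appears), so Σ_i C(r_i, 2) ≤ C(129, 2) = 8256. By convexity Σ_i C(r_i, 2) ≥ 25·C(z/25, 2) = z(z − 25)/(2·25), giving z² − 25z − 25·129·128 ≤ 0 and hence z ≤ (1/2)[25 + √(625 + 4·412800)] = (1/2)[25 + √1651825] ≈ (1/2)(25 + 1285.2334) = 655.1167.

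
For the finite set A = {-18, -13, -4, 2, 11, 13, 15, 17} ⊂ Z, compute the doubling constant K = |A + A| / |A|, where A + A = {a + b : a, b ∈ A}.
K = |A + A| / |A| = 30/8 = 15/4

Enumerate A + A = {a + b : a, b ∈ A}. With |A| = 8, there are |A|^2 = 64 ordered sum pairs; collecting distinct values, A + A = {-36, -31, -26, -22, -17, -16, -11, -8, -7, -5, -3, -2, -1, 0, 2, 4, 7, 9, 11, 13, 15, 17, 19, 22, 24, 26, 28, 30, 32, 34}, so |A + A| = 30. Thus K = 30/8 = 15/4. For comparison, the minimum possible |A + A| over all 8-element sets is 2·8 − 1 = 15 (so min K = 15/8), attained only by arithmetic progressions.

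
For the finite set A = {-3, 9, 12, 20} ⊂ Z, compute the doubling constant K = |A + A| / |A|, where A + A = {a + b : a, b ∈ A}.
K = |A + A| / |A| = 10/4 = 5/2

Enumerate A + A = {a + b : a, b ∈ A}. With |A| = 4, there are |A|^2 = 16 ordered sum pairs; collecting distinct values, A + A = {-6, 6, 9, 17, 18, 21, 24, 29, 32, 40}, so |A + A| = 10. Thus K = 10/4 = 5/2. For comparison, the minimum possible |A + A| over all 4-element sets is 2·4 − 1 = 7 (so min K = 7/4), attained only by arithmetic progressions.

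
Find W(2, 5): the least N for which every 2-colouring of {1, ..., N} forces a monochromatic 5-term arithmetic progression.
W(2, 5) = 178

This is a classical value, W(2, 5) = 178, established by combining an explicit 2-colouring of {1, ..., 177} with no monochromatic 5-AP (giving the lower bound W(2, 5) > 177) and a finite case analysis / exhaustive computer search showing every 2-colouring of {1, ..., 178} has such an AP.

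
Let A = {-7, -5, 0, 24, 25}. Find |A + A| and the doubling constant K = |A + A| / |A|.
K = |A + A| / |A| = 15/5 = 3

Enumerate A + A = {a + b : a, b ∈ A}. With |A| = 5, there are |A|^2 = 25 ordered sum pairs; collecting distinct values, A + A = {-14, -12, -10, -7, -5, 0, 17, 18, 19, 20, 24, 25, 48, 49, 50}, so |A + A| = 15. Thus K = 15/5 = 3. For comparison, the minimum possible |A + A| over all 5-element sets is 2·5 − 1 = 9 (so min K = 9/5), attained only by arithmetic progressions.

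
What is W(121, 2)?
W(121, 2) = 121 + 1 = 122

A 2-term AP is any pair of integers, so a monochromatic 2-AP exists iff some colour is used at least twice. With 121 colours, the colouring i ↦ i on {1, ..., 121} uses each colour once, avoiding any monochromatic pair, so W(121, 2) > 121. For {1, ..., 122}, pigeonhole forces two integers of the same colour, which form a monochromatic 2-AP. Hence W(121, 2) = 122.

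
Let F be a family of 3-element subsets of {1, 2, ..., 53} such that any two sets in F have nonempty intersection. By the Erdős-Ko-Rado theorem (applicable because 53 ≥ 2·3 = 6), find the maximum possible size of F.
max |F| = C(52, 2) = 1326

Erdős-Ko-Rado (1961): when n ≥ 2k, max |F| = C(n−1, k−1). The bound is attained by the star {A : i ∈ A} for any fixed i ∈ [n]. Here C(53−1, 3−1) = C(52, 2) = 1326.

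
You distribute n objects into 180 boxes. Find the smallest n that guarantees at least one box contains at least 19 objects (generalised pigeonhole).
n = (19 − 1)·180 + 1 = 3241

By the generalised pigeonhole principle, to guarantee some box contains ≥ r objects we need more than (r − 1) · k objects total. Threshold: n = (r − 1) · k + 1. With r = 19 and k = 180: n = 18 · 180 + 1 = 3240 + 1 = 3241. For n = 3240 = 18 · 180, we can put exactly 18 objects in every box, avoiding 19 in any single one — so 3241 is tight.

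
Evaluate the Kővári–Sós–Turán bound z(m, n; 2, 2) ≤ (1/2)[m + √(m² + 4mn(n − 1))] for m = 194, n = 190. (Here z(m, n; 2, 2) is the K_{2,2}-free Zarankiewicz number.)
z(194, 190; 2, 2) ≤ (1/2)[194 + √(194² + 4·194·190·189)] = (1/2)[194 + √27903796] = 2738.2022

Kővári–Sós–Turán: let r_1, ..., r_194 be the row sums and z = Σ r_i the total number of 1s. Each pair of columns can share at most one row with both entries 1 (else a 2×2 all-ones block appears), so Σ_i C(r_i, 2) ≤ C(190, 2) = 17955. By convexity Σ_i C(r_i, 2) ≥ 194·C(z/194, 2) = z(z − 194)/(2·194), giving z² − 194z − 194·190·189 ≤ 0 and hence z ≤ (1/2)[194 + √(37636 + 4·6966540)] = (1/2)[194 + √27903796] ≈ (1/2)(194 + 5282.4044) = 2738.2022.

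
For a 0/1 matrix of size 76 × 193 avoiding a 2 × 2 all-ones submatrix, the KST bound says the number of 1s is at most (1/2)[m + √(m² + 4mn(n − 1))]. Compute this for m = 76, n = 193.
z(76, 193; 2, 2) ≤ (1/2)[76 + √(76² + 4·76·193·192)] = (1/2)[76 + √11270800] = 1716.6006

Kővári–Sós–Turán: let r_1, ..., r_76 be the row sums and z = Σ r_i the total number of 1s. Each pair of columns can share at most one row with both entries 1 (else a 2×2 all-ones block appears), so Σ_i C(r_i, 2) ≤ C(193, 2) = 18528. By convexity Σ_i C(r_i, 2) ≥ 76·C(z/76, 2) = z(z − 76)/(2·76), giving z² − 76z − 76·193·192 ≤ 0 and hence z ≤ (1/2)[76 + √(5776 + 4·2816256)] = (1/2)[76 + √11270800] ≈ (1/2)(76 + 3357.2012) = 1716.6006.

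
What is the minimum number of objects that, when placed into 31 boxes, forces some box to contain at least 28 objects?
n = (28 − 1)·31 + 1 = 838

By the generalised pigeonhole principle, to guarantee some box contains ≥ r objects we need more than (r − 1) · k objects total. Threshold: n = (r − 1) · k + 1. With r = 28 and k = 31: n = 27 · 31 + 1 = 837 + 1 = 838. For n = 837 = 27 · 31, we can put exactly 27 objects in every box, avoiding 28 in any single one — so 838 is tight.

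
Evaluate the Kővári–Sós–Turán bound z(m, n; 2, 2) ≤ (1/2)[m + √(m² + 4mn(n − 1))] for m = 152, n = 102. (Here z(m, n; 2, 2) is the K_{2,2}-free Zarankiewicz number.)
z(152, 102; 2, 2) ≤ (1/2)[152 + √(152² + 4·152·102·101)] = (1/2)[152 + √6286720] = 1329.6666

Kővári–Sós–Turán: let r_1, ..., r_152 be the row sums and z = Σ r_i the total number of 1s. Each pair of columns can share at most one row with both entries 1 (else a 2×2 all-ones block appears), so Σ_i C(r_i, 2) ≤ C(102, 2) = 5151. By convexity Σ_i C(r_i, 2) ≥ 152·C(z/152, 2) = z(z − 152)/(2·152), giving z² − 152z − 152·102·101 ≤ 0 and hence z ≤ (1/2)[152 + √(23104 + 4·1565904)] = (1/2)[152 + √6286720] ≈ (1/2)(152 + 2507.3332) = 1329.6666.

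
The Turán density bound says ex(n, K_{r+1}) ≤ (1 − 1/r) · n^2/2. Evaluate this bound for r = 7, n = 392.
Turán density bound = (6/7) · 392^2/2 = 65856

Turán's theorem: ex(n, K_{r+1}) is achieved by the complete r-partite Turán graph T(n, r) with parts as balanced as possible, and is at most (1 − 1/r) · n^2/2. For r = 7, n = 392: the density bound is (6/7) · 153664/2 = 65856. Since 7 ∣ 392, the Turán graph T(392, 7) has parts of equal size 56, and its edge count e(T(392, 7)) = 65856 attains the density bound exactly.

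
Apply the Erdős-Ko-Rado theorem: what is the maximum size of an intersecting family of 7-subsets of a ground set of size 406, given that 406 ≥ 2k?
max |F| = C(405, 6) = 5905264505400

The Erdős-Ko-Rado theorem states: for n ≥ 2k, an intersecting family of k-subsets of an n-element set has size at most C(n − 1, k − 1), with equality for 'star' families {A ⊆ [n] : |A| = k, i ∈ A} (fix an element i). For n = 406, k = 7: C(405, 6) = 5905264505400.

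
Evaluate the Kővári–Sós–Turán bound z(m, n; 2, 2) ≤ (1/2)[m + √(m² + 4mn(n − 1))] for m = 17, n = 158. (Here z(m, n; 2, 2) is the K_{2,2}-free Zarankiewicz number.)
z(17, 158; 2, 2) ≤ (1/2)[17 + √(17² + 4·17·158·157)] = (1/2)[17 + √1687097] = 657.9415

Kővári–Sós–Turán: let r_1, ..., r_17 be the row sums and z = Σ r_i the total number of 1s. Each pair of columns can share at most one row with both entries 1 (else a 2×2 all-ones block appears), so Σ_i C(r_i, 2) ≤ C(158, 2) = 12403. By convexity Σ_i C(r_i, 2) ≥ 17·C(z/17, 2) = z(z − 17)/(2·17), giving z² − 17z − 17·158·157 ≤ 0 and hence z ≤ (1/2)[17 + √(289 + 4·421702)] = (1/2)[17 + √1687097] ≈ (1/2)(17 + 1298.883) = 657.9415.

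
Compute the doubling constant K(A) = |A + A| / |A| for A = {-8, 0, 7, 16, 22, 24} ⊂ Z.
K = |A + A| / |A| = 19/6

Enumerate A + A = {a + b : a, b ∈ A}. With |A| = 6, there are |A|^2 = 36 ordered sum pairs; collecting distinct values, A + A = {-16, -8, -1, 0, 7, 8, 14, 16, 22, 23, 24, 29, 31, 32, 38, 40, 44, 46, 48}, so |A + A| = 19. Thus K = 19/6. For comparison, the minimum possible |A + A| over all 6-element sets is 2·6 − 1 = 11 (so min K = 11/6), attained only by arithmetic progressions.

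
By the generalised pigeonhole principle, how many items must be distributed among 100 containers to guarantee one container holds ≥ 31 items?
n = (31 − 1)·100 + 1 = 3001

By the generalised pigeonhole principle, to guarantee some box contains ≥ r objects we need more than (r − 1) · k objects total. Threshold: n = (r − 1) · k + 1. With r = 31 and k = 100: n = 30 · 100 + 1 = 3000 + 1 = 3001. For n = 3000 = 30 · 100, we can put exactly 30 objects in every box, avoiding 31 in any single one — so 3001 is tight.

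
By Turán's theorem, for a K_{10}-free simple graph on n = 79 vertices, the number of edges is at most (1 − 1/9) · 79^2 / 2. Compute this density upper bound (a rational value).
Turán density bound = (8/9) · 79^2/2 = 24964/9 ≈ 2773.7778

Turán's theorem: ex(n, K_{r+1}) is achieved by the complete r-partite Turán graph T(n, r) with parts as balanced as possible, and is at most (1 − 1/r) · n^2/2. For r = 9, n = 79: the density bound is (8/9) · 6241/2 = 24964/9 ≈ 2773.7778. The integer-valued extremum is e(T(79, 9)) = 2773, which is strictly less than the density bound 24964/9 since 9 ∤ 79 (the parts of T(79, 9) cannot all be equal).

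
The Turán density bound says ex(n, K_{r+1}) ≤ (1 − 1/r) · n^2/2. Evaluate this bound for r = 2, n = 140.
Turán density bound = (1/2) · 140^2/2 = 4900

Turán's theorem: ex(n, K_{r+1}) is achieved by the complete r-partite Turán graph T(n, r) with parts as balanced as possible, and is at most (1 − 1/r) · n^2/2. For r = 2, n = 140: the density bound is (1/2) · 19600/2 = 4900. Since 2 ∣ 140, the Turán graph T(140, 2) has parts of equal size 70, and its edge count e(T(140, 2)) = 4900 attains the density bound exactly.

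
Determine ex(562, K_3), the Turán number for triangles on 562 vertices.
ex(562, K_3) = ⌊562^2/4⌋ = 78961

Mantel (1907): a triangle-free graph on n vertices has at most ⌊n^2/4⌋ edges, with equality for the complete bipartite graph K_{⌊n/2⌋, ⌈n/2⌉}. For n = 562: ⌊562^2/4⌋ = ⌊315844/4⌋ = 78961. The extremal graph is K_{281, 281}, which has 281·281 = 78961 edges.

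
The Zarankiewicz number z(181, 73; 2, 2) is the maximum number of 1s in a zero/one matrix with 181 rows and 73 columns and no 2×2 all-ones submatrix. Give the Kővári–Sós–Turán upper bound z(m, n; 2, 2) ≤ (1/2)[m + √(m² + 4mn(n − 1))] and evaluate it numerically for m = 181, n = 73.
z(181, 73; 2, 2) ≤ (1/2)[181 + √(181² + 4·181·73·72)] = (1/2)[181 + √3838105] = 1070.0541

Kővári–Sós–Turán: let r_1, ..., r_181 be the row sums and z = Σ r_i the total number of 1s. Each pair of columns can share at most one row with both entries 1 (else a 2×2 all-ones block appears), so Σ_i C(r_i, 2) ≤ C(73, 2) = 2628. By convexity Σ_i C(r_i, 2) ≥ 181·C(z/181, 2) = z(z − 181)/(2·181), giving z² − 181z − 181·73·72 ≤ 0 and hence z ≤ (1/2)[181 + √(32761 + 4·951336)] = (1/2)[181 + √3838105] ≈ (1/2)(181 + 1959.1082) = 1070.0541.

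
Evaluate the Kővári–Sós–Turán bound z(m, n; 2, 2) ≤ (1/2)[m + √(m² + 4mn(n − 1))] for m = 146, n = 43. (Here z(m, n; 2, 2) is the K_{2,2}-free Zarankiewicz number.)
z(146, 43; 2, 2) ≤ (1/2)[146 + √(146² + 4·146·43·42)] = (1/2)[146 + √1076020] = 591.6569

Kővári–Sós–Turán: let r_1, ..., r_146 be the row sums and z = Σ r_i the total number of 1s. Each pair of columns can share at most one row with both entries 1 (else a 2×2 all-ones block appears), so Σ_i C(r_i, 2) ≤ C(43, 2) = 903. By convexity Σ_i C(r_i, 2) ≥ 146·C(z/146, 2) = z(z − 146)/(2·146), giving z² − 146z − 146·43·42 ≤ 0 and hence z ≤ (1/2)[146 + √(21316 + 4·263676)] = (1/2)[146 + √1076020] ≈ (1/2)(146 + 1037.3138) = 591.6569.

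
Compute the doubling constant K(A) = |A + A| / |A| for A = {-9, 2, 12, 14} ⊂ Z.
K = |A + A| / |A| = 10/4 = 5/2

Enumerate A + A = {a + b : a, b ∈ A}. With |A| = 4, there are |A|^2 = 16 ordered sum pairs; collecting distinct values, A + A = {-18, -7, 3, 4, 5, 14, 16, 24, 26, 28}, so |A + A| = 10. Thus K = 10/4 = 5/2. For comparison, the minimum possible |A + A| over all 4-element sets is 2·4 − 1 = 7 (so min K = 7/4), attained only by arithmetic progressions.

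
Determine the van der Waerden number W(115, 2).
W(115, 2) = 115 + 1 = 116

A 2-term AP is any pair of integers, so a monochromatic 2-AP exists iff some colour is used at least twice. With 115 colours, the colouring i ↦ i on {1, ..., 115} uses each colour once, avoiding any monochromatic pair, so W(115, 2) > 115. For {1, ..., 116}, pigeonhole forces two integers of the same colour, which form a monochromatic 2-AP. Hence W(115, 2) = 116.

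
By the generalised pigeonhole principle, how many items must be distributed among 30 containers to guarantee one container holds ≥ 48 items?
n = (48 − 1)·30 + 1 = 1411

By the generalised pigeonhole principle, to guarantee some box contains ≥ r objects we need more than (r − 1) · k objects total. Threshold: n = (r − 1) · k + 1. With r = 48 and k = 30: n = 47 · 30 + 1 = 1410 + 1 = 1411. For n = 1410 = 47 · 30, we can put exactly 47 objects in every box, avoiding 48 in any single one — so 1411 is tight.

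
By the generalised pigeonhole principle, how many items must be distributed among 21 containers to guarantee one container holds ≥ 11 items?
n = (11 − 1)·21 + 1 = 211

By the generalised pigeonhole principle, to guarantee some box contains ≥ r objects we need more than (r − 1) · k objects total. Threshold: n = (r − 1) · k + 1. With r = 11 and k = 21: n = 10 · 21 + 1 = 210 + 1 = 211. For n = 210 = 10 · 21, we can put exactly 10 objects in every box, avoiding 11 in any single one — so 211 is tight.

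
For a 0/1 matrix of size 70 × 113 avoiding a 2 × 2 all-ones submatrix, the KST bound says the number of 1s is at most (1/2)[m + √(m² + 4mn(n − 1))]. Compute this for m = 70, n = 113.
z(70, 113; 2, 2) ≤ (1/2)[70 + √(70² + 4·70·113·112)] = (1/2)[70 + √3548580] = 976.8838

Kővári–Sós–Turán: let r_1, ..., r_70 be the row sums and z = Σ r_i the total number of 1s. Each pair of columns can share at most one row with both entries 1 (else a 2×2 all-ones block appears), so Σ_i C(r_i, 2) ≤ C(113, 2) = 6328. By convexity Σ_i C(r_i, 2) ≥ 70·C(z/70, 2) = z(z − 70)/(2·70), giving z² − 70z − 70·113·112 ≤ 0 and hence z ≤ (1/2)[70 + √(4900 + 4·885920)] = (1/2)[70 + √3548580] ≈ (1/2)(70 + 1883.7675) = 976.8838.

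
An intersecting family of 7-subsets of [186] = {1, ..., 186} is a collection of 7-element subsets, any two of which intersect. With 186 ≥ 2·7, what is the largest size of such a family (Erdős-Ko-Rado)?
max |F| = C(185, 6) = 51301564860

Erdős-Ko-Rado (1961): when n ≥ 2k, max |F| = C(n−1, k−1). The bound is attained by the star {A : i ∈ A} for any fixed i ∈ [n]. Here C(186−1, 7−1) = C(185, 6) = 51301564860.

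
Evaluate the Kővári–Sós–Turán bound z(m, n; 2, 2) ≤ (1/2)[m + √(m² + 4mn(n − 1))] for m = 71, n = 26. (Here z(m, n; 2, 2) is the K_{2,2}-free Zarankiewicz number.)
z(71, 26; 2, 2) ≤ (1/2)[71 + √(71² + 4·71·26·25)] = (1/2)[71 + √189641] = 253.2389

Kővári–Sós–Turán: let r_1, ..., r_71 be the row sums and z = Σ r_i the total number of 1s. Each pair of columns can share at most one row with both entries 1 (else a 2×2 all-ones block appears), so Σ_i C(r_i, 2) ≤ C(26, 2) = 325. By convexity Σ_i C(r_i, 2) ≥ 71·C(z/71, 2) = z(z − 71)/(2·71), giving z² − 71z − 71·26·25 ≤ 0 and hence z ≤ (1/2)[71 + √(5041 + 4·46150)] = (1/2)[71 + √189641] ≈ (1/2)(71 + 435.4779) = 253.2389.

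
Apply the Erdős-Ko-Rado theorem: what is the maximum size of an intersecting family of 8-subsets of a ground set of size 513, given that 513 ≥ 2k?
max |F| = C(512, 7) = 1756185841659392

Erdős-Ko-Rado (1961): when n ≥ 2k, max |F| = C(n−1, k−1). The bound is attained by the star {A : i ∈ A} for any fixed i ∈ [n]. Here C(513−1, 8−1) = C(512, 7) = 1756185841659392.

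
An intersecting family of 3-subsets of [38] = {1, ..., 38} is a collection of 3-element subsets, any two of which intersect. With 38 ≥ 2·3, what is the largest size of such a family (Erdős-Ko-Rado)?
max |F| = C(37, 2) = 666

Erdős-Ko-Rado (1961): when n ≥ 2k, max |F| = C(n−1, k−1). The bound is attained by the star {A : i ∈ A} for any fixed i ∈ [n]. Here C(38−1, 3−1) = C(37, 2) = 666.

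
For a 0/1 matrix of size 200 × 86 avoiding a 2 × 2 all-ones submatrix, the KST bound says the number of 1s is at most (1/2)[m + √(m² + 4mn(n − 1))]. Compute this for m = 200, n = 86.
z(200, 86; 2, 2) ≤ (1/2)[200 + √(200² + 4·200·86·85)] = (1/2)[200 + √5888000] = 1313.2601

Kővári–Sós–Turán: let r_1, ..., r_200 be the row sums and z = Σ r_i the total number of 1s. Each pair of columns can share at most one row with both entries 1 (else a 2×2 all-ones block appears), so Σ_i C(r_i, 2) ≤ C(86, 2) = 3655. By convexity Σ_i C(r_i, 2) ≥ 200·C(z/200, 2) = z(z − 200)/(2·200), giving z² − 200z − 200·86·85 ≤ 0 and hence z ≤ (1/2)[200 + √(40000 + 4·1462000)] = (1/2)[200 + √5888000] ≈ (1/2)(200 + 2426.5201) = 1313.2601.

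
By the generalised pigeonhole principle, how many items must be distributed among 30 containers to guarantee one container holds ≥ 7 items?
n = (7 − 1)·30 + 1 = 181

By the generalised pigeonhole principle, to guarantee some box contains ≥ r objects we need more than (r − 1) · k objects total. Threshold: n = (r − 1) · k + 1. With r = 7 and k = 30: n = 6 · 30 + 1 = 180 + 1 = 181. For n = 180 = 6 · 30, we can put exactly 6 objects in every box, avoiding 7 in any single one — so 181 is tight.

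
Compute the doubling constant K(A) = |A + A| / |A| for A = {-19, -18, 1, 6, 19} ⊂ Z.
K = |A + A| / |A| = 15/5 = 3

Enumerate A + A = {a + b : a, b ∈ A}. With |A| = 5, there are |A|^2 = 25 ordered sum pairs; collecting distinct values, A + A = {-38, -37, -36, -18, -17, -13, -12, 0, 1, 2, 7, 12, 20, 25, 38}, so |A + A| = 15. Thus K = 15/5 = 3. For comparison, the minimum possible |A + A| over all 5-element sets is 2·5 − 1 = 9 (so min K = 9/5), attained only by arithmetic progressions.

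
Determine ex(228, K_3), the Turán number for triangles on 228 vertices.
ex(228, K_3) = ⌊228^2/4⌋ = 12996

Mantel (1907): a triangle-free graph on n vertices has at most ⌊n^2/4⌋ edges, with equality for the complete bipartite graph K_{⌊n/2⌋, ⌈n/2⌉}. For n = 228: ⌊228^2/4⌋ = ⌊51984/4⌋ = 12996. The extremal graph is K_{114, 114}, which has 114·114 = 12996 edges.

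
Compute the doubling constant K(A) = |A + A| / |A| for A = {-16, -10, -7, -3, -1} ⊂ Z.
K = |A + A| / |A| = 14/5

Enumerate A + A = {a + b : a, b ∈ A}. With |A| = 5, there are |A|^2 = 25 ordered sum pairs; collecting distinct values, A + A = {-32, -26, -23, -20, -19, -17, -14, -13, -11, -10, -8, -6, -4, -2}, so |A + A| = 14. Thus K = 14/5. For comparison, the minimum possible |A + A| over all 5-element sets is 2·5 − 1 = 9 (so min K = 9/5), attained only by arithmetic progressions.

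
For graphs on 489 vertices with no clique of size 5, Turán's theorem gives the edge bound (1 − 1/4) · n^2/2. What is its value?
Turán density bound = (3/4) · 489^2/2 = 717363/8 ≈ 89670.375

Turán's theorem: ex(n, K_{r+1}) is achieved by the complete r-partite Turán graph T(n, r) with parts as balanced as possible, and is at most (1 − 1/r) · n^2/2. For r = 4, n = 489: the density bound is (3/4) · 239121/2 = 717363/8 ≈ 89670.375. The integer-valued extremum is e(T(489, 4)) = 89670, which is strictly less than the density bound 717363/8 since 4 ∤ 489 (the parts of T(489, 4) cannot all be equal).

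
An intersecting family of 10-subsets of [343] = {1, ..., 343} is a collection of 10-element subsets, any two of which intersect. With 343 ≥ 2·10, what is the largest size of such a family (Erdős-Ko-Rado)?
max |F| = C(342, 9) = 158625578809472060

Erdős-Ko-Rado (1961): when n ≥ 2k, max |F| = C(n−1, k−1). The bound is attained by the star {A : i ∈ A} for any fixed i ∈ [n]. Here C(343−1, 10−1) = C(342, 9) = 158625578809472060.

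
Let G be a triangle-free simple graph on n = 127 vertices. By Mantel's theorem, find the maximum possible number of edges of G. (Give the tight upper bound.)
ex(127, K_3) = ⌊127^2/4⌋ = 4032

Mantel (1907): a triangle-free graph on n vertices has at most ⌊n^2/4⌋ edges, with equality for the complete bipartite graph K_{⌊n/2⌋, ⌈n/2⌉}. For n = 127: ⌊127^2/4⌋ = ⌊16129/4⌋ = 4032. The extremal graph is K_{63, 64}, which has 63·64 = 4032 edges.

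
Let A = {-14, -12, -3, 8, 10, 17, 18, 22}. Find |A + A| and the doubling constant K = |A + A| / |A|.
K = |A + A| / |A| = 33/8

Enumerate A + A = {a + b : a, b ∈ A}. With |A| = 8, there are |A|^2 = 64 ordered sum pairs; collecting distinct values, A + A = {-28, -26, -24, -17, -15, -6, -4, -2, 3, 4, 5, 6, 7, 8, 10, 14, 15, 16, 18, 19, 20, 25, 26, 27, 28, 30, 32, 34, 35, 36, 39, 40, 44}, so |A + A| = 33. Thus K = 33/8. For comparison, the minimum possible |A + A| over all 8-element sets is 2·8 − 1 = 15 (so min K = 15/8), attained only by arithmetic progressions.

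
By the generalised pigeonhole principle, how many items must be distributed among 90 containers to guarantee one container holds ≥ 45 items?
n = (45 − 1)·90 + 1 = 3961

By the generalised pigeonhole principle, to guarantee some box contains ≥ r objects we need more than (r − 1) · k objects total. Threshold: n = (r − 1) · k + 1. With r = 45 and k = 90: n = 44 · 90 + 1 = 3960 + 1 = 3961. For n = 3960 = 44 · 90, we can put exactly 44 objects in every box, avoiding 45 in any single one — so 3961 is tight.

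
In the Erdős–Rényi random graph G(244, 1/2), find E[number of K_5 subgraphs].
E[# K_5] = C(244, 5) · (1/2)^C(5, 2) = 6916056048 / 2^10 = 432253503/64 = 6753960.984375

For each 5-subset S of vertices (there are C(244, 5) = 6916056048 such S), let X_S = 1 if S induces a K_5 (all C(5, 2) = 10 edges present). Then P(X_S = 1) = (1/2)^10 = 1/1024. By linearity of expectation, E[# K_5] = C(244, 5) · (1/2)^10 = 6916056048 / 1024 = 432253503/64 = 6753960.984375.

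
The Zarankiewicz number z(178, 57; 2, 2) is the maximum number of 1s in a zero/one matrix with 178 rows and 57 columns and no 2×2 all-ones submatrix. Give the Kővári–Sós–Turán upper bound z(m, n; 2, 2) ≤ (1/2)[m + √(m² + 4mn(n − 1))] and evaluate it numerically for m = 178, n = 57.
z(178, 57; 2, 2) ≤ (1/2)[178 + √(178² + 4·178·57·56)] = (1/2)[178 + √2304388] = 848.0105

Kővári–Sós–Turán: let r_1, ..., r_178 be the row sums and z = Σ r_i the total number of 1s. Each pair of columns can share at most one row with both entries 1 (else a 2×2 all-ones block appears), so Σ_i C(r_i, 2) ≤ C(57, 2) = 1596. By convexity Σ_i C(r_i, 2) ≥ 178·C(z/178, 2) = z(z − 178)/(2·178), giving z² − 178z − 178·57·56 ≤ 0 and hence z ≤ (1/2)[178 + √(31684 + 4·568176)] = (1/2)[178 + √2304388] ≈ (1/2)(178 + 1518.0211) = 848.0105.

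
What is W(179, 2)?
W(179, 2) = 179 + 1 = 180

A 2-term AP is any pair of integers, so a monochromatic 2-AP exists iff some colour is used at least twice. With 179 colours, the colouring i ↦ i on {1, ..., 179} uses each colour once, avoiding any monochromatic pair, so W(179, 2) > 179. For {1, ..., 180}, pigeonhole forces two integers of the same colour, which form a monochromatic 2-AP. Hence W(179, 2) = 180.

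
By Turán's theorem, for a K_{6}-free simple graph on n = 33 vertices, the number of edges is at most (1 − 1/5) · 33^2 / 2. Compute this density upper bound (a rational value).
Turán density bound = (4/5) · 33^2/2 = 2178/5 ≈ 435.6

Turán's theorem: ex(n, K_{r+1}) is achieved by the complete r-partite Turán graph T(n, r) with parts as balanced as possible, and is at most (1 − 1/r) · n^2/2. For r = 5, n = 33: the density bound is (4/5) · 1089/2 = 2178/5 ≈ 435.6. The integer-valued extremum is e(T(33, 5)) = 435, which is strictly less than the density bound 2178/5 since 5 ∤ 33 (the parts of T(33, 5) cannot all be equal).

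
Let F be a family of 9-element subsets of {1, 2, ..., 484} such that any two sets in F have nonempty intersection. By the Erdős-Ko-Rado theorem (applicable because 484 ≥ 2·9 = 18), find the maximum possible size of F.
max |F| = C(483, 8) = 69302468016614196

The Erdős-Ko-Rado theorem states: for n ≥ 2k, an intersecting family of k-subsets of an n-element set has size at most C(n − 1, k − 1), with equality for 'star' families {A ⊆ [n] : |A| = k, i ∈ A} (fix an element i). For n = 484, k = 9: C(483, 8) = 69302468016614196.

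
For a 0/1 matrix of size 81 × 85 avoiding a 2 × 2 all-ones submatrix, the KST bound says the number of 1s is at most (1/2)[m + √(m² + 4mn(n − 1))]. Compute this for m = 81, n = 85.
z(81, 85; 2, 2) ≤ (1/2)[81 + √(81² + 4·81·85·84)] = (1/2)[81 + √2319921] = 802.0643

Kővári–Sós–Turán: let r_1, ..., r_81 be the row sums and z = Σ r_i the total number of 1s. Each pair of columns can share at most one row with both entries 1 (else a 2×2 all-ones block appears), so Σ_i C(r_i, 2) ≤ C(85, 2) = 3570. By convexity Σ_i C(r_i, 2) ≥ 81·C(z/81, 2) = z(z − 81)/(2·81), giving z² − 81z − 81·85·84 ≤ 0 and hence z ≤ (1/2)[81 + √(6561 + 4·578340)] = (1/2)[81 + √2319921] ≈ (1/2)(81 + 1523.1287) = 802.0643.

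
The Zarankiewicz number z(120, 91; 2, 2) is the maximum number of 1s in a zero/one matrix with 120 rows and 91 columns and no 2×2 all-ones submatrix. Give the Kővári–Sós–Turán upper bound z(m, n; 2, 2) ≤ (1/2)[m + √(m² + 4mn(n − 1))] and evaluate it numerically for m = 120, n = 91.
z(120, 91; 2, 2) ≤ (1/2)[120 + √(120² + 4·120·91·90)] = (1/2)[120 + √3945600] = 1053.1767

Kővári–Sós–Turán: let r_1, ..., r_120 be the row sums and z = Σ r_i the total number of 1s. Each pair of columns can share at most one row with both entries 1 (else a 2×2 all-ones block appears), so Σ_i C(r_i, 2) ≤ C(91, 2) = 4095. By convexity Σ_i C(r_i, 2) ≥ 120·C(z/120, 2) = z(z − 120)/(2·120), giving z² − 120z − 120·91·90 ≤ 0 and hence z ≤ (1/2)[120 + √(14400 + 4·982800)] = (1/2)[120 + √3945600] ≈ (1/2)(120 + 1986.3534) = 1053.1767.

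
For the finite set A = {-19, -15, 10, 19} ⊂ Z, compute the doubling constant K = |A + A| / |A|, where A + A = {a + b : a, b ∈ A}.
K = |A + A| / |A| = 10/4 = 5/2

Enumerate A + A = {a + b : a, b ∈ A}. With |A| = 4, there are |A|^2 = 16 ordered sum pairs; collecting distinct values, A + A = {-38, -34, -30, -9, -5, 0, 4, 20, 29, 38}, so |A + A| = 10. Thus K = 10/4 = 5/2. For comparison, the minimum possible |A + A| over all 4-element sets is 2·4 − 1 = 7 (so min K = 7/4), attained only by arithmetic progressions.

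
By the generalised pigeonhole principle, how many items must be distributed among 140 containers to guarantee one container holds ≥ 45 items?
n = (45 − 1)·140 + 1 = 6161

By the generalised pigeonhole principle, to guarantee some box contains ≥ r objects we need more than (r − 1) · k objects total. Threshold: n = (r − 1) · k + 1. With r = 45 and k = 140: n = 44 · 140 + 1 = 6160 + 1 = 6161. For n = 6160 = 44 · 140, we can put exactly 44 objects in every box, avoiding 45 in any single one — so 6161 is tight.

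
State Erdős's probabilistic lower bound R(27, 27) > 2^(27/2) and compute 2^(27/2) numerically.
2^(27/2) = 11585.2375; so R(27, 27) > 11585.2375

Colour each edge of K_n uniformly at random with red/blue. The expected number of monochromatic K_27 is C(n, 27) · 2 · 2^(−C(27,2)). If C(n, 27) · 2^(1 − C(27,2)) < 1, then with positive probability no monochromatic K_27 exists, so R(27, 27) > n. The standard estimate C(n, 27) ≤ n^27/27! shows this inequality holds whenever n ≤ 2^(27/2) (since 27! · 2^(C(27,2) − 1) > 2^(27^2/2) ≥ n^27). Hence R(27, 27) > 2^(27/2) = 11585.2375.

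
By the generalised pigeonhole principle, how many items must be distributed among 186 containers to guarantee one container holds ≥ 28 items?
n = (28 − 1)·186 + 1 = 5023

By the generalised pigeonhole principle, to guarantee some box contains ≥ r objects we need more than (r − 1) · k objects total. Threshold: n = (r − 1) · k + 1. With r = 28 and k = 186: n = 27 · 186 + 1 = 5022 + 1 = 5023. For n = 5022 = 27 · 186, we can put exactly 27 objects in every box, avoiding 28 in any single one — so 5023 is tight.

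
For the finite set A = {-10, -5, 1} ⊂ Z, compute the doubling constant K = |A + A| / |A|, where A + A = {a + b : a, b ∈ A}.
K = |A + A| / |A| = 6/3 = 2

Enumerate A + A = {a + b : a, b ∈ A}. With |A| = 3, there are |A|^2 = 9 ordered sum pairs; collecting distinct values, A + A = {-20, -15, -10, -9, -4, 2}, so |A + A| = 6. Thus K = 6/3 = 2. For comparison, the minimum possible |A + A| over all 3-element sets is 2·3 − 1 = 5 (so min K = 5/3), attained only by arithmetic progressions.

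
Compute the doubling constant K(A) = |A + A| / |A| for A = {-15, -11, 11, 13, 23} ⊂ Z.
K = |A + A| / |A| = 15/5 = 3

Enumerate A + A = {a + b : a, b ∈ A}. With |A| = 5, there are |A|^2 = 25 ordered sum pairs; collecting distinct values, A + A = {-30, -26, -22, -4, -2, 0, 2, 8, 12, 22, 24, 26, 34, 36, 46}, so |A + A| = 15. Thus K = 15/5 = 3. For comparison, the minimum possible |A + A| over all 5-element sets is 2·5 − 1 = 9 (so min K = 9/5), attained only by arithmetic progressions.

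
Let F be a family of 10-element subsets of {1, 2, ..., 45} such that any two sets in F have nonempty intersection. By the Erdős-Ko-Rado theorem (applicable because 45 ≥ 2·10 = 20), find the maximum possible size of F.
max |F| = C(44, 9) = 708930508

The Erdős-Ko-Rado theorem states: for n ≥ 2k, an intersecting family of k-subsets of an n-element set has size at most C(n − 1, k − 1), with equality for 'star' families {A ⊆ [n] : |A| = k, i ∈ A} (fix an element i). For n = 45, k = 10: C(44, 9) = 708930508.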